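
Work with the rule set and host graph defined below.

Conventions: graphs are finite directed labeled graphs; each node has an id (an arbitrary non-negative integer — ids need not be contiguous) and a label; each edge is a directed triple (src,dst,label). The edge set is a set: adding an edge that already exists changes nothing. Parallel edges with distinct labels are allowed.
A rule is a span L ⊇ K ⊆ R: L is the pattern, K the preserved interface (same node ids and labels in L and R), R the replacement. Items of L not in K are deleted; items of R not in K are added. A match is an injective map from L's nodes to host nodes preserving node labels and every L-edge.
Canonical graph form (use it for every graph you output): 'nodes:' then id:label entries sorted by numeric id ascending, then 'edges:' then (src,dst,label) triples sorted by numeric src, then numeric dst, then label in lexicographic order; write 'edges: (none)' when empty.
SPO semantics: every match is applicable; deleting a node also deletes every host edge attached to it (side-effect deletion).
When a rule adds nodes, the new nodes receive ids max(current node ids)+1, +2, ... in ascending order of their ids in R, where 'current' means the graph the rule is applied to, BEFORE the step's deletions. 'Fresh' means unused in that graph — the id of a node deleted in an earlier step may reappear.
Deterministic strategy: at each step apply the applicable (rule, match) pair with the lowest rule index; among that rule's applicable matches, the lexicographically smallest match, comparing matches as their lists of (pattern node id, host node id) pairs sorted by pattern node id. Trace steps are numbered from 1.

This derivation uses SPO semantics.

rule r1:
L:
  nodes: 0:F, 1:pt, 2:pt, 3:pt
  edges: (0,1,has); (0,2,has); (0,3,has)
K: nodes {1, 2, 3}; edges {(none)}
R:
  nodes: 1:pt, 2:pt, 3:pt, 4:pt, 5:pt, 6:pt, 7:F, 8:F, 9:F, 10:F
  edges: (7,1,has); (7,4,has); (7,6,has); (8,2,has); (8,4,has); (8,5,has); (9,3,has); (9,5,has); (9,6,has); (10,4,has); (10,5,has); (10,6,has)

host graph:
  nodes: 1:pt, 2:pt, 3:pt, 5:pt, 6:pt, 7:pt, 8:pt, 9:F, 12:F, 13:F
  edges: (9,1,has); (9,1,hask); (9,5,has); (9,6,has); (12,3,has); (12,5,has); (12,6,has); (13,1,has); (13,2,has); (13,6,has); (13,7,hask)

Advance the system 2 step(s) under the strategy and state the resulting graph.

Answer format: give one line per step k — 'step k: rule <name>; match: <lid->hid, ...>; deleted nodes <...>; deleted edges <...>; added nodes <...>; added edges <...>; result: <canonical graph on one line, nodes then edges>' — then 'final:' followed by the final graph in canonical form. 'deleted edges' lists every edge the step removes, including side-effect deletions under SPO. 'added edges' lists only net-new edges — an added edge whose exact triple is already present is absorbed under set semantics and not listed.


step 1: rule r1; match: 0->9, 1->1, 2->5, 3->6; deleted nodes 9; deleted edges (9,1,has); (9,1,hask); (9,5,has); (9,6,has); added nodes 14, 15, 16, 17, 18, 19, 20; added edges (17,1,has); (17,14,has); (17,16,has); (18,5,has); (18,14,has); (18,15,has); (19,6,has); (19,15,has); (19,16,has); (20,14,has); (20,15,has); (20,16,has); result: nodes: 1:pt, 2:pt, 3:pt, 5:pt, 6:pt, 7:pt, 8:pt, 12:F, 13:F, 14:pt, 15:pt, 16:pt, 17:F, 18:F, 19:F, 20:F edges: (12,3,has); (12,5,has); (12,6,has); (13,1,has); (13,2,has); (13,6,has); (13,7,hask); (17,1,has); (17,14,has); (17,16,has); (18,5,has); (18,14,has); (18,15,has); (19,6,has); (19,15,has); (19,16,has); (20,14,has); (20,15,has); (20,16,has)
step 2: rule r1; match: 0->12, 1->3, 2->5, 3->6; deleted nodes 12; deleted edges (12,3,has); (12,5,has); (12,6,has); added nodes 21, 22, 23, 24, 25, 26, 27; added edges (24,3,has); (24,21,has); (24,23,has); (25,5,has); (25,21,has); (25,22,has); (26,6,has); (26,22,has); (26,23,has); (27,21,has); (27,22,has); (27,23,has); result: nodes: 1:pt, 2:pt, 3:pt, 5:pt, 6:pt, 7:pt, 8:pt, 13:F, 14:pt, 15:pt, 16:pt, 17:F, 18:F, 19:F, 20:F, 21:pt, 22:pt, 23:pt, 24:F, 25:F, 26:F, 27:F edges: (13,1,has); (13,2,has); (13,6,has); (13,7,hask); (17,1,has); (17,14,has); (17,16,has); (18,5,has); (18,14,has); (18,15,has); (19,6,has); (19,15,has); (19,16,has); (20,14,has); (20,15,has); (20,16,has); (24,3,has); (24,21,has); (24,23,has); (25,5,has); (25,21,has); (25,22,has); (26,6,has); (26,22,has); (26,23,has); (27,21,has); (27,22,has); (27,23,has)
final:
nodes: 1:pt, 2:pt, 3:pt, 5:pt, 6:pt, 7:pt, 8:pt, 13:F, 14:pt, 15:pt, 16:pt, 17:F, 18:F, 19:F, 20:F, 21:pt, 22:pt, 23:pt, 24:F, 25:F, 26:F, 27:F
edges: (13,1,has); (13,2,has); (13,6,has); (13,7,hask); (17,1,has); (17,14,has); (17,16,has); (18,5,has); (18,14,has); (18,15,has); (19,6,has); (19,15,has); (19,16,has); (20,14,has); (20,15,has); (20,16,has); (24,3,has); (24,21,has); (24,23,has); (25,5,has); (25,21,has); (25,22,has); (26,6,has); (26,22,has); (26,23,has); (27,21,has); (27,22,has); (27,23,has)


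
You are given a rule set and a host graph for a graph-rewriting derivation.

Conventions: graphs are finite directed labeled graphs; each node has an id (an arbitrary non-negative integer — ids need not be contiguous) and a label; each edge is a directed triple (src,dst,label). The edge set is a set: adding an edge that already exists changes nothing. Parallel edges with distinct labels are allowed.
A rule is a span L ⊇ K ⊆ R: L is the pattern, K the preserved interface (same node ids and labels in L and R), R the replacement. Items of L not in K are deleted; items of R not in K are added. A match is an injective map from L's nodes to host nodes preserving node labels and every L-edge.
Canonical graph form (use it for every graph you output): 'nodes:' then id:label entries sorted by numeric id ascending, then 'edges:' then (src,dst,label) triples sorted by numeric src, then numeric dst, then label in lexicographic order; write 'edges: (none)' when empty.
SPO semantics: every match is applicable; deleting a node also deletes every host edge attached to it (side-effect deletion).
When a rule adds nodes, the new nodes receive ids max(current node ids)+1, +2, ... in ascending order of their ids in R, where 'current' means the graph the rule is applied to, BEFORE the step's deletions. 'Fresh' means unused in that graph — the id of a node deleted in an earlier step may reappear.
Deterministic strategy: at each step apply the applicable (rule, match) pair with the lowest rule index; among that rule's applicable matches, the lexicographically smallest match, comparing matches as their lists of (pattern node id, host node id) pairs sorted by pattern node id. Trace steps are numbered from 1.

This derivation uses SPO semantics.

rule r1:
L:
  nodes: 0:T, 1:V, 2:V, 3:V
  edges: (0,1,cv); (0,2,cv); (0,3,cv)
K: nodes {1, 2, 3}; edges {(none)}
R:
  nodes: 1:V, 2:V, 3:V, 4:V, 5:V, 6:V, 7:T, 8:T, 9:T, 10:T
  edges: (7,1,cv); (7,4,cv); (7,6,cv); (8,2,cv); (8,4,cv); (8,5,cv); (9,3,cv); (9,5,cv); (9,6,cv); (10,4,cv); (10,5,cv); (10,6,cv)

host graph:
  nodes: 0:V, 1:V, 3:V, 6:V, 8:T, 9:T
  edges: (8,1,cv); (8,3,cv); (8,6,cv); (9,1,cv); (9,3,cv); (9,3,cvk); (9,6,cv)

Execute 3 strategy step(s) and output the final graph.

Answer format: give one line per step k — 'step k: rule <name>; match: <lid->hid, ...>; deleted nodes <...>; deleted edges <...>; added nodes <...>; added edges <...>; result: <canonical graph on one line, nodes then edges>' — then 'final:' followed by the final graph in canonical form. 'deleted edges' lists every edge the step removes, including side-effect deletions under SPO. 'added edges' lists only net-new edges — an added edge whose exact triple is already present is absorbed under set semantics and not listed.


step 1: rule r1; match: 0->8, 1->1, 2->3, 3->6; deleted nodes 8; deleted edges (8,1,cv); (8,3,cv); (8,6,cv); added nodes 10, 11, 12, 13, 14, 15, 16; added edges (13,1,cv); (13,10,cv); (13,12,cv); (14,3,cv); (14,10,cv); (14,11,cv); (15,6,cv); (15,11,cv); (15,12,cv); (16,10,cv); (16,11,cv); (16,12,cv); result: nodes: 0:V, 1:V, 3:V, 6:V, 9:T, 10:V, 11:V, 12:V, 13:T, 14:T, 15:T, 16:T edges: (9,1,cv); (9,3,cv); (9,3,cvk); (9,6,cv); (13,1,cv); (13,10,cv); (13,12,cv); (14,3,cv); (14,10,cv); (14,11,cv); (15,6,cv); (15,11,cv); (15,12,cv); (16,10,cv); (16,11,cv); (16,12,cv)
step 2: rule r1; match: 0->9, 1->1, 2->3, 3->6; deleted nodes 9; deleted edges (9,1,cv); (9,3,cv); (9,3,cvk); (9,6,cv); added nodes 17, 18, 19, 20, 21, 22, 23; added edges (20,1,cv); (20,17,cv); (20,19,cv); (21,3,cv); (21,17,cv); (21,18,cv); (22,6,cv); (22,18,cv); (22,19,cv); (23,17,cv); (23,18,cv); (23,19,cv); result: nodes: 0:V, 1:V, 3:V, 6:V, 10:V, 11:V, 12:V, 13:T, 14:T, 15:T, 16:T, 17:V, 18:V, 19:V, 20:T, 21:T, 22:T, 23:T edges: (13,1,cv); (13,10,cv); (13,12,cv); (14,3,cv); (14,10,cv); (14,11,cv); (15,6,cv); (15,11,cv); (15,12,cv); (16,10,cv); (16,11,cv); (16,12,cv); (20,1,cv); (20,17,cv); (20,19,cv); (21,3,cv); (21,17,cv); (21,18,cv); (22,6,cv); (22,18,cv); (22,19,cv); (23,17,cv); (23,18,cv); (23,19,cv)
step 3: rule r1; match: 0->13, 1->1, 2->10, 3->12; deleted nodes 13; deleted edges (13,1,cv); (13,10,cv); (13,12,cv); added nodes 24, 25, 26, 27, 28, 29, 30; added edges (27,1,cv); (27,24,cv); (27,26,cv); (28,10,cv); (28,24,cv); (28,25,cv); (29,12,cv); (29,25,cv); (29,26,cv); (30,24,cv); (30,25,cv); (30,26,cv); result: nodes: 0:V, 1:V, 3:V, 6:V, 10:V, 11:V, 12:V, 14:T, 15:T, 16:T, 17:V, 18:V, 19:V, 20:T, 21:T, 22:T, 23:T, 24:V, 25:V, 26:V, 27:T, 28:T, 29:T, 30:T edges: (14,3,cv); (14,10,cv); (14,11,cv); (15,6,cv); (15,11,cv); (15,12,cv); (16,10,cv); (16,11,cv); (16,12,cv); (20,1,cv); (20,17,cv); (20,19,cv); (21,3,cv); (21,17,cv); (21,18,cv); (22,6,cv); (22,18,cv); (22,19,cv); (23,17,cv); (23,18,cv); (23,19,cv); (27,1,cv); (27,24,cv); (27,26,cv); (28,10,cv); (28,24,cv); (28,25,cv); (29,12,cv); (29,25,cv); (29,26,cv); (30,24,cv); (30,25,cv); (30,26,cv)
final:
nodes: 0:V, 1:V, 3:V, 6:V, 10:V, 11:V, 12:V, 14:T, 15:T, 16:T, 17:V, 18:V, 19:V, 20:T, 21:T, 22:T, 23:T, 24:V, 25:V, 26:V, 27:T, 28:T, 29:T, 30:T
edges: (14,3,cv); (14,10,cv); (14,11,cv); (15,6,cv); (15,11,cv); (15,12,cv); (16,10,cv); (16,11,cv); (16,12,cv); (20,1,cv); (20,17,cv); (20,19,cv); (21,3,cv); (21,17,cv); (21,18,cv); (22,6,cv); (22,18,cv); (22,19,cv); (23,17,cv); (23,18,cv); (23,19,cv); (27,1,cv); (27,24,cv); (27,26,cv); (28,10,cv); (28,24,cv); (28,25,cv); (29,12,cv); (29,25,cv); (29,26,cv); (30,24,cv); (30,25,cv); (30,26,cv)


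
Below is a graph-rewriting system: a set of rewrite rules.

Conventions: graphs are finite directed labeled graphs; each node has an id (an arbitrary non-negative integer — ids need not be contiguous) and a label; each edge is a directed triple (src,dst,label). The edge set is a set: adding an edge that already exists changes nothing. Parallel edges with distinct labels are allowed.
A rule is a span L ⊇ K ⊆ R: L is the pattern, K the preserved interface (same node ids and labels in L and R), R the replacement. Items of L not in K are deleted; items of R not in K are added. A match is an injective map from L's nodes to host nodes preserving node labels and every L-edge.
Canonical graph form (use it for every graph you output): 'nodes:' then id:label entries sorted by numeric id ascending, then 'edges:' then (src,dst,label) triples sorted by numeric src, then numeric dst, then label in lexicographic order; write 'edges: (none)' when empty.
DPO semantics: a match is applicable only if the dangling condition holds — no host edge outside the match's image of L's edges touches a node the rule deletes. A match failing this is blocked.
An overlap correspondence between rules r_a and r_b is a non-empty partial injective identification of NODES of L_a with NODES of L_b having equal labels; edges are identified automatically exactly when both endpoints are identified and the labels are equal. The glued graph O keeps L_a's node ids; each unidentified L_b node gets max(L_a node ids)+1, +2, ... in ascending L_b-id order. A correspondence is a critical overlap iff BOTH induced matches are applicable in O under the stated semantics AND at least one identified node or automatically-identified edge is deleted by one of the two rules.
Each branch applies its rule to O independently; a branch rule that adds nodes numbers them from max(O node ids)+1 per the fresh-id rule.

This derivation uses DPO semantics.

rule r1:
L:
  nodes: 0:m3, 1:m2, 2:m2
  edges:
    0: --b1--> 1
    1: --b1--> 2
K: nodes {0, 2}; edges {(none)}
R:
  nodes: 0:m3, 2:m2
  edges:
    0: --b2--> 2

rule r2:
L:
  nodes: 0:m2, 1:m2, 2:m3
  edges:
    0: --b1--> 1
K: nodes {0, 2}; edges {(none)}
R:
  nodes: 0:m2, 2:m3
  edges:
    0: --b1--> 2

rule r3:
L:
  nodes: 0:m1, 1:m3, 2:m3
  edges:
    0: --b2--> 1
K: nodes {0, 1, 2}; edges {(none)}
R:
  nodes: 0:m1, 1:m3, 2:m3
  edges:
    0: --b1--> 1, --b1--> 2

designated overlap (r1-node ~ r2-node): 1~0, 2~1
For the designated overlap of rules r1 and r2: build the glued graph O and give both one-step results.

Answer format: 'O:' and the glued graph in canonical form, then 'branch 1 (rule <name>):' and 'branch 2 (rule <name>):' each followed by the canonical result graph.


O:
nodes: 0:m3, 1:m2, 2:m2, 3:m3
edges: (0,1,b1); (1,2,b1)
branch 1 (rule r1):
nodes: 0:m3, 2:m2, 3:m3
edges: (0,2,b2)
branch 2 (rule r2):
nodes: 0:m3, 1:m2, 3:m3
edges: (0,1,b1); (1,3,b1)


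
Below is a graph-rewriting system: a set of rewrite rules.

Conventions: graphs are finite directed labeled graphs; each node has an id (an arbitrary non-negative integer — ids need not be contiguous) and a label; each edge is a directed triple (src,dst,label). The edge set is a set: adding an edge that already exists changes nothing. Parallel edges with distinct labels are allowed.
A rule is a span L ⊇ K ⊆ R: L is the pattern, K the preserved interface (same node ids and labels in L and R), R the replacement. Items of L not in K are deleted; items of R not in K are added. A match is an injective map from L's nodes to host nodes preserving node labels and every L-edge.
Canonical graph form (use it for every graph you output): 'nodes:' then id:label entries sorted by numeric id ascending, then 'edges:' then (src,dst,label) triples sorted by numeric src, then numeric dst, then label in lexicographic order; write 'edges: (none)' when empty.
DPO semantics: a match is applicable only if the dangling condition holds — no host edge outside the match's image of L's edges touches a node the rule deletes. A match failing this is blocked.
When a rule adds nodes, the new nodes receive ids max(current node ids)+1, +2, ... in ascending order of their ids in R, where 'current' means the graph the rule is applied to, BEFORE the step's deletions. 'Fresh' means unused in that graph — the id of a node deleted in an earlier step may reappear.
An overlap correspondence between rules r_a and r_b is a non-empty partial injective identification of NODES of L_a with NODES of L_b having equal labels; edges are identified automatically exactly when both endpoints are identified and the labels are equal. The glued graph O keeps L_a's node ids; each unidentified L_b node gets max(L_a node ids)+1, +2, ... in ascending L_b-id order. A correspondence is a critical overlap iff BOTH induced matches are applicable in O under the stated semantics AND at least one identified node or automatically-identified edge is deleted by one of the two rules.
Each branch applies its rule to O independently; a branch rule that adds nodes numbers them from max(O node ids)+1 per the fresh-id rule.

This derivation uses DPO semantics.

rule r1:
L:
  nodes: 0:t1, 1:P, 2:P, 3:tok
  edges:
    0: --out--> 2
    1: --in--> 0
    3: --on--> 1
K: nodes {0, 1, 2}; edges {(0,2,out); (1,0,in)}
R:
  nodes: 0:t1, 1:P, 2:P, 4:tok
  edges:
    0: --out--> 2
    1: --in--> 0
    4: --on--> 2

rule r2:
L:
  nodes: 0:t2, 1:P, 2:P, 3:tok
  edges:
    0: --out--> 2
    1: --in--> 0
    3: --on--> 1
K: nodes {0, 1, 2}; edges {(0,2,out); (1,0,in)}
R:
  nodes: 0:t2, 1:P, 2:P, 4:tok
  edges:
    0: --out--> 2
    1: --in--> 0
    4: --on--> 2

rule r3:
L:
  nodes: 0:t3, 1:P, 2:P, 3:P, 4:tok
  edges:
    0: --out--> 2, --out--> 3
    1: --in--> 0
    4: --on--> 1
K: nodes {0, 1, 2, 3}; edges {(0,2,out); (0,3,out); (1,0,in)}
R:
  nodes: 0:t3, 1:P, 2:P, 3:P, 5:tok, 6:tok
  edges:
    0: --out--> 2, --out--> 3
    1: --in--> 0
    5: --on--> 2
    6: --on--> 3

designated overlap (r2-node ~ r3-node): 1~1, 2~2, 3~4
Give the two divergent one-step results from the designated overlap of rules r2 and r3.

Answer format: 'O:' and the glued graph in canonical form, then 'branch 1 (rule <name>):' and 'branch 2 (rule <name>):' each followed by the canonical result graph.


O:
nodes: 0:t2, 1:P, 2:P, 3:tok, 4:t3, 5:P
edges: (0,2,out); (1,0,in); (1,4,in); (3,1,on); (4,2,out); (4,5,out)
branch 1 (rule r2):
nodes: 0:t2, 1:P, 2:P, 4:t3, 5:P, 6:tok
edges: (0,2,out); (1,0,in); (1,4,in); (4,2,out); (4,5,out); (6,2,on)
branch 2 (rule r3):
nodes: 0:t2, 1:P, 2:P, 4:t3, 5:P, 6:tok, 7:tok
edges: (0,2,out); (1,0,in); (1,4,in); (4,2,out); (4,5,out); (6,2,on); (7,5,on)


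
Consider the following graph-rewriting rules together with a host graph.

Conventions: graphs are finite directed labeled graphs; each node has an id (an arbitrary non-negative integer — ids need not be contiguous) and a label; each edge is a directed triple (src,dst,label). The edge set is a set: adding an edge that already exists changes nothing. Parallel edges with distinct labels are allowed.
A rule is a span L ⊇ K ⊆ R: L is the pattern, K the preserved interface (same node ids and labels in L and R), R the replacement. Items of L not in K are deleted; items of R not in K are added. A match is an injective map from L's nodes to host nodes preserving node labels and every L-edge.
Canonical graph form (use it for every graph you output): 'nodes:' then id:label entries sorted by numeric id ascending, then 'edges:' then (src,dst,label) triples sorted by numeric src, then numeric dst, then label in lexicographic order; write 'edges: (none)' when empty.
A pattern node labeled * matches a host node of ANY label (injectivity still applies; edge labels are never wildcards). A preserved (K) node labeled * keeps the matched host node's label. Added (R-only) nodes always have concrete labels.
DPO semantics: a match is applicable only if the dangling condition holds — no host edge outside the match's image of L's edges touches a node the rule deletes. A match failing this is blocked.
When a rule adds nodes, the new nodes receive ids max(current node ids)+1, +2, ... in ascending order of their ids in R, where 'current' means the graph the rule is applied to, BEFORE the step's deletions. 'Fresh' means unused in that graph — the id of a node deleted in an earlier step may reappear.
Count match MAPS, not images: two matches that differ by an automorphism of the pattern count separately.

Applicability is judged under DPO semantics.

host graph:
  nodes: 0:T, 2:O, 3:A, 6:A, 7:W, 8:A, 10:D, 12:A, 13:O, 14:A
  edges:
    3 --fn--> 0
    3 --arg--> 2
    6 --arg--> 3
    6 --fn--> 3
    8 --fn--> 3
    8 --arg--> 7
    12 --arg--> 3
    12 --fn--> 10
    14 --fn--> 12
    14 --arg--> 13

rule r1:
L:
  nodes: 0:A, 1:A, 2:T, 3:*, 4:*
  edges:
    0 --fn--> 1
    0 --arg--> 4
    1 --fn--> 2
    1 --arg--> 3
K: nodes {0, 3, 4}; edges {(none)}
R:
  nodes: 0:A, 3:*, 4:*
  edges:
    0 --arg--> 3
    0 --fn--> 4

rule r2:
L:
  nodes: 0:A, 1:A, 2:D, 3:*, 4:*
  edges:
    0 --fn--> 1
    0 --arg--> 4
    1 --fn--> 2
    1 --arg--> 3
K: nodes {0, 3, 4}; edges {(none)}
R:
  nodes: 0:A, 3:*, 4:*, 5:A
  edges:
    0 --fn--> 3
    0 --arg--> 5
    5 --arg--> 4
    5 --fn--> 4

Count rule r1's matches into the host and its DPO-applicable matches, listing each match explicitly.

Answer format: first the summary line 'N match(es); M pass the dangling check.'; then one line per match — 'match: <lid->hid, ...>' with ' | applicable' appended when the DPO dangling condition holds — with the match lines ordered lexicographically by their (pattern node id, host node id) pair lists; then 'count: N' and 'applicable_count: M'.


1 match(es); 0 pass the dangling check.
match: 0->8, 1->3, 2->0, 3->2, 4->7
count: 1
applicable_count: 0


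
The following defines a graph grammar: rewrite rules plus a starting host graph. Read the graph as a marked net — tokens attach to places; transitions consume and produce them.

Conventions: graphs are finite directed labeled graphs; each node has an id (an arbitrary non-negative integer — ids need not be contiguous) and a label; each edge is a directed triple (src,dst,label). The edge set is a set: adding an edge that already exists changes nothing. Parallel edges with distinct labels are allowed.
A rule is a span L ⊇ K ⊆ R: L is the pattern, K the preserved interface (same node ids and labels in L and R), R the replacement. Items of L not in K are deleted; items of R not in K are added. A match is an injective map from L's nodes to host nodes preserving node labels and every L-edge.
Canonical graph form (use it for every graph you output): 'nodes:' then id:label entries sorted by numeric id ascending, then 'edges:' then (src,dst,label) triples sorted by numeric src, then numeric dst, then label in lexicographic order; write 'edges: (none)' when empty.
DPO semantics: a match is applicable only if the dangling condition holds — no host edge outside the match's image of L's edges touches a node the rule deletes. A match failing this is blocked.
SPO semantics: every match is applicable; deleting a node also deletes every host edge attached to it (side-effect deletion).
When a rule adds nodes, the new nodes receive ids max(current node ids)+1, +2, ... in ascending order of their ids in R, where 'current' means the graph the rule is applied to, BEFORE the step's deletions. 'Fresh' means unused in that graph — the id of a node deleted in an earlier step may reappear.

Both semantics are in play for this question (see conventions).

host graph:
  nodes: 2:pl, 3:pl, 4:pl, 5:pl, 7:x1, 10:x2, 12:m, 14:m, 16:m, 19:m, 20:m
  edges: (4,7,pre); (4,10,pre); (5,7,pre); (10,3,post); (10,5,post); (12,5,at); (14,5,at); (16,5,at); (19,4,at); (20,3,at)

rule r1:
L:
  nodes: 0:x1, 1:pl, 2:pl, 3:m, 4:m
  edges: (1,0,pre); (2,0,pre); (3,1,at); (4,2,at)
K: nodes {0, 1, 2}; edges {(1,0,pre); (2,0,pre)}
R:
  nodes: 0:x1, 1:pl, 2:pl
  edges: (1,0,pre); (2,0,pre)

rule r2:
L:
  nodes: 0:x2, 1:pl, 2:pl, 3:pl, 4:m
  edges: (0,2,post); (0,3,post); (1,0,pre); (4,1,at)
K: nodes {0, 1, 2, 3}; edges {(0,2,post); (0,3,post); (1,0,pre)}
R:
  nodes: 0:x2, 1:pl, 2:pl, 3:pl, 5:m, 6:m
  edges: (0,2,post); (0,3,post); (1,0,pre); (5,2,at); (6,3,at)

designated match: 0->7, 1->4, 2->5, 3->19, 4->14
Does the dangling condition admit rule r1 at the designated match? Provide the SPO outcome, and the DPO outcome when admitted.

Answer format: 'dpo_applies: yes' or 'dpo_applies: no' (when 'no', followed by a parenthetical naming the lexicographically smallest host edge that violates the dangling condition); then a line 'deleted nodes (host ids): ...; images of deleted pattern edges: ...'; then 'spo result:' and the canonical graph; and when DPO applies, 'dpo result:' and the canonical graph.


dpo_applies: yes
deleted nodes (host ids): 14, 19; images of deleted pattern edges: (14,5,at); (19,4,at)
spo result:
nodes: 2:pl, 3:pl, 4:pl, 5:pl, 7:x1, 10:x2, 12:m, 16:m, 20:m
edges: (4,7,pre); (4,10,pre); (5,7,pre); (10,3,post); (10,5,post); (12,5,at); (16,5,at); (20,3,at)
dpo result:
nodes: 2:pl, 3:pl, 4:pl, 5:pl, 7:x1, 10:x2, 12:m, 16:m, 20:m
edges: (4,7,pre); (4,10,pre); (5,7,pre); (10,3,post); (10,5,post); (12,5,at); (16,5,at); (20,3,at)


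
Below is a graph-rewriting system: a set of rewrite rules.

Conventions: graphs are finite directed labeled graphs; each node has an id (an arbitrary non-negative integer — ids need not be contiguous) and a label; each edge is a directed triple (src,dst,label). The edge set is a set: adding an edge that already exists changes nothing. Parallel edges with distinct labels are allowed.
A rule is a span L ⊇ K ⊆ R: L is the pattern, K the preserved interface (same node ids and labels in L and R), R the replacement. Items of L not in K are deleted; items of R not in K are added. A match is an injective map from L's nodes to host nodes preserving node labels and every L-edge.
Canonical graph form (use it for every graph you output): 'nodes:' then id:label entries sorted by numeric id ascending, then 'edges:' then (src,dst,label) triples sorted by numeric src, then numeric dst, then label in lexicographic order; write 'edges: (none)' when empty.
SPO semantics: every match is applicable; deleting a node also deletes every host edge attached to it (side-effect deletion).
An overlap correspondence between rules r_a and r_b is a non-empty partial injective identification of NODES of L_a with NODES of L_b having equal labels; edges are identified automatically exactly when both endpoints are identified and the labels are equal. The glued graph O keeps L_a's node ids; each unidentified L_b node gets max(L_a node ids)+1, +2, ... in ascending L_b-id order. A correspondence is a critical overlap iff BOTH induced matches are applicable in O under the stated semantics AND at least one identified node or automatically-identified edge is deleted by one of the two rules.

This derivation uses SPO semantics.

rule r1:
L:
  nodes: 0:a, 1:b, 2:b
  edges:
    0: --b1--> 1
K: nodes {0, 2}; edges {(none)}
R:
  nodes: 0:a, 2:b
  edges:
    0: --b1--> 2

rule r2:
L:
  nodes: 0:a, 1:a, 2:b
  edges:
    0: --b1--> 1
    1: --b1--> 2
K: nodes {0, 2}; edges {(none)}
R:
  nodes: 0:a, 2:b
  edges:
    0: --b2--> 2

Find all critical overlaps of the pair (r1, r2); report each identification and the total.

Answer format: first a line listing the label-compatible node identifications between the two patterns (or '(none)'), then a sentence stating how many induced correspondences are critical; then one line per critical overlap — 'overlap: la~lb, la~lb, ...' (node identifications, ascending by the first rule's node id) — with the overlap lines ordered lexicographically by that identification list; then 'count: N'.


label-compatible node identifications between L(r1) and L(r2): 0~0, 0~1, 1~2, 2~2
5 of the induced correspondences are critical overlaps of r1 and r2.
overlap: 0~0, 1~2
overlap: 0~1
overlap: 0~1, 1~2
overlap: 0~1, 2~2
overlap: 1~2
count: 5


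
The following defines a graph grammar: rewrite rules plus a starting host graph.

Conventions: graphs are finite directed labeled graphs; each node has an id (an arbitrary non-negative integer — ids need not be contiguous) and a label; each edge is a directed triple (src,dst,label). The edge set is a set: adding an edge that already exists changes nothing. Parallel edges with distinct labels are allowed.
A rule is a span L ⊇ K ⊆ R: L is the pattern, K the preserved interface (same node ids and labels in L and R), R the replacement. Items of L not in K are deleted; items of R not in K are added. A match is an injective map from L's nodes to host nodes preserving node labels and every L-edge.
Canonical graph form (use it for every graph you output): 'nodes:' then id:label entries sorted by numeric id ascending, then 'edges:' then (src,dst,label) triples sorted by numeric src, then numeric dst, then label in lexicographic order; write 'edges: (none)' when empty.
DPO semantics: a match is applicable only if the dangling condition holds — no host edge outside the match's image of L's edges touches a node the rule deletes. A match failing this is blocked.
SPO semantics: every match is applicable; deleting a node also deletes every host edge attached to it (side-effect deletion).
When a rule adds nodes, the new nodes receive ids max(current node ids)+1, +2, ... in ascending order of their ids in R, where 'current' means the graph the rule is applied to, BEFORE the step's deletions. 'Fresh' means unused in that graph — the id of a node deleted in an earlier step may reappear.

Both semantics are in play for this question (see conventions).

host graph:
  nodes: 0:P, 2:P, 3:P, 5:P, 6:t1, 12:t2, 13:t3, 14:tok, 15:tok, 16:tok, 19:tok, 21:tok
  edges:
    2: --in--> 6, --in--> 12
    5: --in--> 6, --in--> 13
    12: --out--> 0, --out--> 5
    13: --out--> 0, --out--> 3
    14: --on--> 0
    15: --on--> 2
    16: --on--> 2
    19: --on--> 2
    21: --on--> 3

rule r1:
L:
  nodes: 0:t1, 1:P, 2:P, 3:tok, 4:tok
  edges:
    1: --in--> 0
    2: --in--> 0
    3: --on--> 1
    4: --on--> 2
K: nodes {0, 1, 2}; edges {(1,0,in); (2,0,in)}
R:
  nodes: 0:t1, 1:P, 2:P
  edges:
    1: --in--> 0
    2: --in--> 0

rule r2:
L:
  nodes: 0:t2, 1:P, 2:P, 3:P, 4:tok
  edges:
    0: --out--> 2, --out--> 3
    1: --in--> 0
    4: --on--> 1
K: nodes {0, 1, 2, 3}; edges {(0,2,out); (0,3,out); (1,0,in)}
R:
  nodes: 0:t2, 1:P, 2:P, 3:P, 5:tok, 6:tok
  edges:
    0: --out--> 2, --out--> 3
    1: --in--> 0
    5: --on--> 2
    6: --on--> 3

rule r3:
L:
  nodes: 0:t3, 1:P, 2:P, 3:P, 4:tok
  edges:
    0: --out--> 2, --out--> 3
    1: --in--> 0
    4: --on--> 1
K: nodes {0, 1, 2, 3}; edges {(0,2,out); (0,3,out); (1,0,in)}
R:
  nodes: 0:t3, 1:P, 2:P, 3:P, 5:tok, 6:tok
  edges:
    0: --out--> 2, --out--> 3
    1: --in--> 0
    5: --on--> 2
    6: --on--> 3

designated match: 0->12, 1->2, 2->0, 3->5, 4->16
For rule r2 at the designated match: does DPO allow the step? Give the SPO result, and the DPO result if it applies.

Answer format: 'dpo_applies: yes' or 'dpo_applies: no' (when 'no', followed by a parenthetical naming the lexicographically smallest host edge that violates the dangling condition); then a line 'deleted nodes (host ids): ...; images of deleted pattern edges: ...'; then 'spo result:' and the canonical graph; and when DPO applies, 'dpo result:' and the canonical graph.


dpo_applies: yes
deleted nodes (host ids): 16; images of deleted pattern edges: (16,2,on)
spo result:
nodes: 0:P, 2:P, 3:P, 5:P, 6:t1, 12:t2, 13:t3, 14:tok, 15:tok, 19:tok, 21:tok, 22:tok, 23:tok
edges: (2,6,in); (2,12,in); (5,6,in); (5,13,in); (12,0,out); (12,5,out); (13,0,out); (13,3,out); (14,0,on); (15,2,on); (19,2,on); (21,3,on); (22,0,on); (23,5,on)
dpo result:
nodes: 0:P, 2:P, 3:P, 5:P, 6:t1, 12:t2, 13:t3, 14:tok, 15:tok, 19:tok, 21:tok, 22:tok, 23:tok
edges: (2,6,in); (2,12,in); (5,6,in); (5,13,in); (12,0,out); (12,5,out); (13,0,out); (13,3,out); (14,0,on); (15,2,on); (19,2,on); (21,3,on); (22,0,on); (23,5,on)


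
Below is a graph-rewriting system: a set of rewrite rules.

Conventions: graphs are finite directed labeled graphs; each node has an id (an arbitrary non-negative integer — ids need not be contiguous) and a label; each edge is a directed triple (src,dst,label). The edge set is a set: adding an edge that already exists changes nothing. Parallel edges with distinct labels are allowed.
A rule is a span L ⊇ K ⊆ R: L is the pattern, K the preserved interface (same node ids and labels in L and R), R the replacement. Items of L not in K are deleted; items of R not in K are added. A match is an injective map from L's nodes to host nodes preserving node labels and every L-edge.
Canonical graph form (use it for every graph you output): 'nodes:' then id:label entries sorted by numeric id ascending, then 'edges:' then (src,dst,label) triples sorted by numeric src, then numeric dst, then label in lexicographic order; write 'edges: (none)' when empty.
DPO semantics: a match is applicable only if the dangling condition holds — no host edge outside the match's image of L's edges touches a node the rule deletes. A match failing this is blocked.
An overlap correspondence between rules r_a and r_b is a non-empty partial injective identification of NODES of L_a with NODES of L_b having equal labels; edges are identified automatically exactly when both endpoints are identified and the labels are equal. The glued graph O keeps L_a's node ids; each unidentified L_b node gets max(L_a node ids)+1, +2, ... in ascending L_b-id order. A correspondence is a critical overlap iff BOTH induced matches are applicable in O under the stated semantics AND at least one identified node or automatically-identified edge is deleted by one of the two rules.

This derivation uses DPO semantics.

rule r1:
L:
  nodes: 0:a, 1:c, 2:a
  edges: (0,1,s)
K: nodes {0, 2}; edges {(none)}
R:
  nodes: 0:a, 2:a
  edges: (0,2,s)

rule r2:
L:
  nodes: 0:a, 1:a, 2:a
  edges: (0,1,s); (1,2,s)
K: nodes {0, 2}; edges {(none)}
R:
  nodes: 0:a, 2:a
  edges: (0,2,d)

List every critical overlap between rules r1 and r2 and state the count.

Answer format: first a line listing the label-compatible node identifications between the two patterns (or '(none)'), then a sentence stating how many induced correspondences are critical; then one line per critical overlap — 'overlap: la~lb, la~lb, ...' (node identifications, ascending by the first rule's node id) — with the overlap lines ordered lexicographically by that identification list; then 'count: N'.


label-compatible node identifications between L(r1) and L(r2): 0~0, 0~1, 0~2, 2~0, 2~1, 2~2
3 of the induced correspondences are critical overlaps of r1 and r2.
overlap: 0~0, 2~1
overlap: 0~2, 2~1
overlap: 2~1
count: 3


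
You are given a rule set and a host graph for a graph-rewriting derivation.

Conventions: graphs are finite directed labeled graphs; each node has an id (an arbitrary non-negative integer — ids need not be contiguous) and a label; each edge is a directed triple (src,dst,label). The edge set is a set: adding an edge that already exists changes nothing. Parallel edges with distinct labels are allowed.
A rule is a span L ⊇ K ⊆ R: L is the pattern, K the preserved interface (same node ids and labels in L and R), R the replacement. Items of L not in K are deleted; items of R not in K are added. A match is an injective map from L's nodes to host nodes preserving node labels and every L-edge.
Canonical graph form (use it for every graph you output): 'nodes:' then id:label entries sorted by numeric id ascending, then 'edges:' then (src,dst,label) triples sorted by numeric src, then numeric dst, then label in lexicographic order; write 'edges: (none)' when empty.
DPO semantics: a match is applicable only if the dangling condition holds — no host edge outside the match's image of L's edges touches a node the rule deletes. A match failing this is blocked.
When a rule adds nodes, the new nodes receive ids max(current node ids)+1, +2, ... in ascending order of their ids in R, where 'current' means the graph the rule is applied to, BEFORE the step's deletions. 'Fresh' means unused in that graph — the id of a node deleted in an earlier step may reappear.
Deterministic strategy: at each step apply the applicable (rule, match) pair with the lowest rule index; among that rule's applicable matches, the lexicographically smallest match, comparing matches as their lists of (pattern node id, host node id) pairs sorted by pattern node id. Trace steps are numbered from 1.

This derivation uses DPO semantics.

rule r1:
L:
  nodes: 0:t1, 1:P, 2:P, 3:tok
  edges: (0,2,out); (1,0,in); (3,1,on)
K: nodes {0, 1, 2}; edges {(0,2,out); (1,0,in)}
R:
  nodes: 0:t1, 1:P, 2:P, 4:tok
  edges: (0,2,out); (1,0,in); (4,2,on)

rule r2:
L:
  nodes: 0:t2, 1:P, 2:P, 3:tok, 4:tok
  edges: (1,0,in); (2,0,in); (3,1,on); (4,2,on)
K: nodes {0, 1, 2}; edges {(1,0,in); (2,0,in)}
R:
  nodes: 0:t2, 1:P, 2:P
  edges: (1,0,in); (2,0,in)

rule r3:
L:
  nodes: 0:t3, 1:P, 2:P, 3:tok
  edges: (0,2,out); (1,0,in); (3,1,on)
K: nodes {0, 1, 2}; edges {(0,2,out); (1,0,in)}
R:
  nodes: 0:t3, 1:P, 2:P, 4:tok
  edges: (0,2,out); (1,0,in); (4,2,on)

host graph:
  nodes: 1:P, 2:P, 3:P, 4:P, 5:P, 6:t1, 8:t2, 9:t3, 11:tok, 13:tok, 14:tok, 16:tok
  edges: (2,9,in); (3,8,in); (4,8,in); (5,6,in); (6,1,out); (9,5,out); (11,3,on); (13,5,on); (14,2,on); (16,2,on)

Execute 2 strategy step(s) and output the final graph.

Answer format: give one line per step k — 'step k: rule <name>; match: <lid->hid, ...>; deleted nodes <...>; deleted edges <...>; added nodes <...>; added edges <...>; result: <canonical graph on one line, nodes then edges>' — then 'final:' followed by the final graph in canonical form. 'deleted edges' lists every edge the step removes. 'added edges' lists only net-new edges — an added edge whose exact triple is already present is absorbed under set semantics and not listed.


step 1: rule r1; match: 0->6, 1->5, 2->1, 3->13; deleted nodes 13; deleted edges (13,5,on); added nodes 17; added edges (17,1,on); result: nodes: 1:P, 2:P, 3:P, 4:P, 5:P, 6:t1, 8:t2, 9:t3, 11:tok, 14:tok, 16:tok, 17:tok edges: (2,9,in); (3,8,in); (4,8,in); (5,6,in); (6,1,out); (9,5,out); (11,3,on); (14,2,on); (16,2,on); (17,1,on)
step 2: rule r3; match: 0->9, 1->2, 2->5, 3->14; deleted nodes 14; deleted edges (14,2,on); added nodes 18; added edges (18,5,on); result: nodes: 1:P, 2:P, 3:P, 4:P, 5:P, 6:t1, 8:t2, 9:t3, 11:tok, 16:tok, 17:tok, 18:tok edges: (2,9,in); (3,8,in); (4,8,in); (5,6,in); (6,1,out); (9,5,out); (11,3,on); (16,2,on); (17,1,on); (18,5,on)
final:
nodes: 1:P, 2:P, 3:P, 4:P, 5:P, 6:t1, 8:t2, 9:t3, 11:tok, 16:tok, 17:tok, 18:tok
edges: (2,9,in); (3,8,in); (4,8,in); (5,6,in); (6,1,out); (9,5,out); (11,3,on); (16,2,on); (17,1,on); (18,5,on)


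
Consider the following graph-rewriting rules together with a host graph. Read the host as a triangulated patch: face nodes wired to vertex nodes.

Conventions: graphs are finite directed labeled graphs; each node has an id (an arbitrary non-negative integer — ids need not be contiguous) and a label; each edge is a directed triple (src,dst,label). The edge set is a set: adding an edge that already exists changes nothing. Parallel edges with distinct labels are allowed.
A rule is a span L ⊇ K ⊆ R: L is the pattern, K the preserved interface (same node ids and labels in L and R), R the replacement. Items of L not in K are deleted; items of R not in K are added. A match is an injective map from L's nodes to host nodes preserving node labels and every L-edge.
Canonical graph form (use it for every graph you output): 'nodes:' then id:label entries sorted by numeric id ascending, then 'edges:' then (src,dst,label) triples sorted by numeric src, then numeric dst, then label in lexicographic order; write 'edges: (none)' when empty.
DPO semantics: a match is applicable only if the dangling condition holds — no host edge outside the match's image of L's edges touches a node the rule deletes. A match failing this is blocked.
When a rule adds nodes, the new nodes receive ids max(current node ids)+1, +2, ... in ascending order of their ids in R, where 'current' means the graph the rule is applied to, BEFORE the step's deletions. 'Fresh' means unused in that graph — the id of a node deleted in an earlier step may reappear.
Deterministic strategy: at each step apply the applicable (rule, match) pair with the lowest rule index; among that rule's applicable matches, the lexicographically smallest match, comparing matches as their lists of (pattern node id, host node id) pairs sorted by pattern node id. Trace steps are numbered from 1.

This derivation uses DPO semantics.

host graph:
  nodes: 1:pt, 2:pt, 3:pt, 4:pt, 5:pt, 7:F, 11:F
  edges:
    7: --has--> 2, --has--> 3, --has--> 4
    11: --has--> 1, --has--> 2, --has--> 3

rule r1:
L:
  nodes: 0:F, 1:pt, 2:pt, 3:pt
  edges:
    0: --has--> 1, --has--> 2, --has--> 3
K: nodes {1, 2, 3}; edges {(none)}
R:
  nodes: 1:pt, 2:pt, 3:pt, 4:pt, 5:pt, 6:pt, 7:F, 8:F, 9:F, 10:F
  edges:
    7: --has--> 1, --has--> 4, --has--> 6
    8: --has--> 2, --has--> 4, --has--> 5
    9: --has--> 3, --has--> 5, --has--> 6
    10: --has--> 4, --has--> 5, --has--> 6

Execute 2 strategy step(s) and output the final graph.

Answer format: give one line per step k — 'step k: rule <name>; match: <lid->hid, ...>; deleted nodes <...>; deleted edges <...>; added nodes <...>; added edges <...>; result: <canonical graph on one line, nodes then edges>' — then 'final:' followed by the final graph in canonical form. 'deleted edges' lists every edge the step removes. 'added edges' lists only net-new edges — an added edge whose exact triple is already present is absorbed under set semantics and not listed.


step 1: rule r1; match: 0->7, 1->2, 2->3, 3->4; deleted nodes 7; deleted edges (7,2,has); (7,3,has); (7,4,has); added nodes 12, 13, 14, 15, 16, 17, 18; added edges (15,2,has); (15,12,has); (15,14,has); (16,3,has); (16,12,has); (16,13,has); (17,4,has); (17,13,has); (17,14,has); (18,12,has); (18,13,has); (18,14,has); result: nodes: 1:pt, 2:pt, 3:pt, 4:pt, 5:pt, 11:F, 12:pt, 13:pt, 14:pt, 15:F, 16:F, 17:F, 18:F edges: (11,1,has); (11,2,has); (11,3,has); (15,2,has); (15,12,has); (15,14,has); (16,3,has); (16,12,has); (16,13,has); (17,4,has); (17,13,has); (17,14,has); (18,12,has); (18,13,has); (18,14,has)
step 2: rule r1; match: 0->11, 1->1, 2->2, 3->3; deleted nodes 11; deleted edges (11,1,has); (11,2,has); (11,3,has); added nodes 19, 20, 21, 22, 23, 24, 25; added edges (22,1,has); (22,19,has); (22,21,has); (23,2,has); (23,19,has); (23,20,has); (24,3,has); (24,20,has); (24,21,has); (25,19,has); (25,20,has); (25,21,has); result: nodes: 1:pt, 2:pt, 3:pt, 4:pt, 5:pt, 12:pt, 13:pt, 14:pt, 15:F, 16:F, 17:F, 18:F, 19:pt, 20:pt, 21:pt, 22:F, 23:F, 24:F, 25:F edges: (15,2,has); (15,12,has); (15,14,has); (16,3,has); (16,12,has); (16,13,has); (17,4,has); (17,13,has); (17,14,has); (18,12,has); (18,13,has); (18,14,has); (22,1,has); (22,19,has); (22,21,has); (23,2,has); (23,19,has); (23,20,has); (24,3,has); (24,20,has); (24,21,has); (25,19,has); (25,20,has); (25,21,has)
final:
nodes: 1:pt, 2:pt, 3:pt, 4:pt, 5:pt, 12:pt, 13:pt, 14:pt, 15:F, 16:F, 17:F, 18:F, 19:pt, 20:pt, 21:pt, 22:F, 23:F, 24:F, 25:F
edges: (15,2,has); (15,12,has); (15,14,has); (16,3,has); (16,12,has); (16,13,has); (17,4,has); (17,13,has); (17,14,has); (18,12,has); (18,13,has); (18,14,has); (22,1,has); (22,19,has); (22,21,has); (23,2,has); (23,19,has); (23,20,has); (24,3,has); (24,20,has); (24,21,has); (25,19,has); (25,20,has); (25,21,has)
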